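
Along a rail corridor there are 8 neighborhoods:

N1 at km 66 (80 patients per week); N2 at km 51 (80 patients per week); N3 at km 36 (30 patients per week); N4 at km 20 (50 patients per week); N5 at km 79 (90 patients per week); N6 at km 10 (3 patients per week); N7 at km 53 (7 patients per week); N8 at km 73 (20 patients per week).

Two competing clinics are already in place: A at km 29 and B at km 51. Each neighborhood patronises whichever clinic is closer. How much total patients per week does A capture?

83

The indifferent point is the midpoint (29+51)/2 = 40; neighborhoods left of it (closer to A at 29) go to A, those right go to B.
  N6 at 10 (w=3) → A
  N4 at 20 (w=50) → A
  N3 at 36 (w=30) → A
  N2 at 51 (w=80) → B
  N7 at 53 (w=7) → B
  N1 at 66 (w=80) → B
  N8 at 73 (w=20) → B
  N5 at 79 (w=90) → B
A captures 83; B captures 277.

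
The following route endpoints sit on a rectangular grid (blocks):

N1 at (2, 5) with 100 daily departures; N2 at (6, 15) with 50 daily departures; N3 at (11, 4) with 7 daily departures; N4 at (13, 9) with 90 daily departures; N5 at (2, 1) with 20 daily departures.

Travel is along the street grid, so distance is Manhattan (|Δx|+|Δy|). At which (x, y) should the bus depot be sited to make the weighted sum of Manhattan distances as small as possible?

(6, 9)

Manhattan distance separates: Σwᵢ(|x−xᵢ|+|y−yᵢ|) = Σwᵢ|x−xᵢ| + Σwᵢ|y−yᵢ|, so x and y are optimised independently as 1-D weighted medians.
Total weight W = 267; half = 133.5.
x-coordinate, sorted with cumulative weight:
  x=2 (N1, w=100) cum 100
  x=2 (N5, w=20) cum 120
  x=6 (N2, w=50) cum 170  ← median
  x=11 (N3, w=7) cum 177
  x=13 (N4, w=90) cum 267
⇒ x* = 6
y-coordinate, sorted with cumulative weight:
  y=1 (N5, w=20) cum 20
  y=4 (N3, w=7) cum 27
  y=5 (N1, w=100) cum 127
  y=9 (N4, w=90) cum 217  ← median
  y=15 (N2, w=50) cum 267
⇒ y* = 9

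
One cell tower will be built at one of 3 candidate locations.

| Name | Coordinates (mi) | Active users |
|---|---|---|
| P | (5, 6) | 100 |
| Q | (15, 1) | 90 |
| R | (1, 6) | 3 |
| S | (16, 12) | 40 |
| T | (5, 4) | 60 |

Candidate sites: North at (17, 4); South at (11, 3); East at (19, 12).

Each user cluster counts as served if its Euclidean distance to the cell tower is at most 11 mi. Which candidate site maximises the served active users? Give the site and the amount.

Coverage radius r = 11 mi; a point is covered iff (Δx)²+(Δy)² ≤ 11² = 121.
  North (17, 4): covers {Q, S} → 130
  South (11, 3): covers {P, Q, R, S, T} → 293
  East (19, 12): covers {S} → 40
Maximum coverage at South: 293 active users.

South, covering 293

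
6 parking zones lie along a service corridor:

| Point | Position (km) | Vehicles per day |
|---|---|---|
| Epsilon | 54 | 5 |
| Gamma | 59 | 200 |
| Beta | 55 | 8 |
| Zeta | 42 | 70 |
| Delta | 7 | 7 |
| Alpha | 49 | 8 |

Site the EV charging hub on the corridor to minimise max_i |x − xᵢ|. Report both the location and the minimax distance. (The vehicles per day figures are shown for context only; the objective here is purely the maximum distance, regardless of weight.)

location 33, max distance 26

The 1-center on a line is the midpoint of the two extreme points: leftmost at 7, rightmost at 59.
Optimal location = (7 + 59)/2 = 33; maximum distance = (59 − 7)/2 = 26.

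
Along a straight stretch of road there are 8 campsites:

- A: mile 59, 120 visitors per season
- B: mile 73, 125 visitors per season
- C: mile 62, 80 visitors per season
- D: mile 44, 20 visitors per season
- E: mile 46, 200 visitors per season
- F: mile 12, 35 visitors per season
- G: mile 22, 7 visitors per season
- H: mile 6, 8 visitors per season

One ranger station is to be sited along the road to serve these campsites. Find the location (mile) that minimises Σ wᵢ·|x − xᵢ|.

For a sum of weighted absolute distances on a line, the optimum is the weighted median (not the mean). Total weight W = 595; half-weight = 297.5.
Sort by position and accumulate weight:
  mile 6 (H, w=8) → cum 8
  mile 12 (F, w=35) → cum 43
  mile 22 (G, w=7) → cum 50
  mile 44 (D, w=20) → cum 70
  mile 46 (E, w=200) → cum 270
  mile 59 (A, w=120) → cum 390  ≥ 297.5 → median here
  mile 62 (C, w=80) → cum 470
  mile 73 (B, w=125) → cum 595
Optimal location: mile 59.

x = 59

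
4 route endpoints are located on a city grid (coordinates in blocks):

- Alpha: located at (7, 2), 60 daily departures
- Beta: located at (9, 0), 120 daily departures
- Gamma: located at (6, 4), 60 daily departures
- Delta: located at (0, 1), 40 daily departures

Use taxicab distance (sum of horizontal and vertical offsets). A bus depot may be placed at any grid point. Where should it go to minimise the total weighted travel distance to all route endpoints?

Manhattan distance separates: Σwᵢ(|x−xᵢ|+|y−yᵢ|) = Σwᵢ|x−xᵢ| + Σwᵢ|y−yᵢ|, so x and y are optimised independently as 1-D weighted medians.
Total weight W = 280; half = 140.
x-coordinate, sorted with cumulative weight:
  x=0 (Delta, w=40) cum 40
  x=6 (Gamma, w=60) cum 100
  x=7 (Alpha, w=60) cum 160  ← median
  x=9 (Beta, w=120) cum 280
⇒ x* = 7
y-coordinate, sorted with cumulative weight:
  y=0 (Beta, w=120) cum 120
  y=1 (Delta, w=40) cum 160  ← median
  y=2 (Alpha, w=60) cum 220
  y=4 (Gamma, w=60) cum 280
⇒ y* = 1

(7, 1)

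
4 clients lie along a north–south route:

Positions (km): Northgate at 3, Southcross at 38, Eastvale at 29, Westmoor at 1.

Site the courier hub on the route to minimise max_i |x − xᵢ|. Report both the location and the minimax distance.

The 1-center on a line is the midpoint of the two extreme points: leftmost at 1, rightmost at 38.
Optimal location = (1 + 38)/2 = 19.5; maximum distance = (38 − 1)/2 = 18.5.

location 19.5, max distance 18.5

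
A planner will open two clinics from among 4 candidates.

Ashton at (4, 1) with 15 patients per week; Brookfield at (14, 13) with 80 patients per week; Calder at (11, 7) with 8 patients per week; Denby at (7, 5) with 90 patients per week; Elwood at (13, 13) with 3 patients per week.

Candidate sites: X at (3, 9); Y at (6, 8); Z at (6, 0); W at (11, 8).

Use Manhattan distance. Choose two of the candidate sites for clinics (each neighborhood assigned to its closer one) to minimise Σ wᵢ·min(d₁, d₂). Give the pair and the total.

{Y, W}, total 1164

Evaluate every pair (each demand assigned to the nearer of the two):
  {Y, W}: total = 1164
  {Z, W}: total = 1254
  {X, W}: total = 1434
  {Y, Z}: total = 1529
  {X, Y}: total = 1619
  {X, Z}: total = 1907
Best pair: {Y, W} with total 1164.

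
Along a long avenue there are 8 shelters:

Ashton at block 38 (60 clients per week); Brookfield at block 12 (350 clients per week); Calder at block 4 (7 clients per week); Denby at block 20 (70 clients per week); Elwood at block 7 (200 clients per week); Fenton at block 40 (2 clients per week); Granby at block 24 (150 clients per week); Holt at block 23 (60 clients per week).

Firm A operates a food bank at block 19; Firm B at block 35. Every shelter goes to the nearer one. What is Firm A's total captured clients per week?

The indifferent point is the midpoint (19+35)/2 = 27; shelters left of it (closer to Firm A at 19) go to Firm A, those right go to Firm B.
  Calder at 4 (w=7) → Firm A
  Elwood at 7 (w=200) → Firm A
  Brookfield at 12 (w=350) → Firm A
  Denby at 20 (w=70) → Firm A
  Holt at 23 (w=60) → Firm A
  Granby at 24 (w=150) → Firm A
  Ashton at 38 (w=60) → Firm B
  Fenton at 40 (w=2) → Firm B
Firm A captures 837; Firm B captures 62.

837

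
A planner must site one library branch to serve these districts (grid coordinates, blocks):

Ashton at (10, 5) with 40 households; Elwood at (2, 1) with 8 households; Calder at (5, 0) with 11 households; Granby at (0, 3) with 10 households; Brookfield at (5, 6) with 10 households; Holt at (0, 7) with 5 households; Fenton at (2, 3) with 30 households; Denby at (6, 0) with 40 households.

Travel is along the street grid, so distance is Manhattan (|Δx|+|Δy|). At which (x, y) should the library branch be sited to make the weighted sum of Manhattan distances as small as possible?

Manhattan distance separates: Σwᵢ(|x−xᵢ|+|y−yᵢ|) = Σwᵢ|x−xᵢ| + Σwᵢ|y−yᵢ|, so x and y are optimised independently as 1-D weighted medians.
Total weight W = 154; half = 77.
x-coordinate, sorted with cumulative weight:
  x=0 (Granby, w=10) cum 10
  x=0 (Holt, w=5) cum 15
  x=2 (Elwood, w=8) cum 23
  x=2 (Fenton, w=30) cum 53
  x=5 (Calder, w=11) cum 64
  x=5 (Brookfield, w=10) cum 74
  x=6 (Denby, w=40) cum 114  ← median
  x=10 (Ashton, w=40) cum 154
⇒ x* = 6
y-coordinate, sorted with cumulative weight:
  y=0 (Calder, w=11) cum 11
  y=0 (Denby, w=40) cum 51
  y=1 (Elwood, w=8) cum 59
  y=3 (Granby, w=10) cum 69
  y=3 (Fenton, w=30) cum 99  ← median
  y=5 (Ashton, w=40) cum 139
  y=6 (Brookfield, w=10) cum 149
  y=7 (Holt, w=5) cum 154
⇒ y* = 3

(6, 3)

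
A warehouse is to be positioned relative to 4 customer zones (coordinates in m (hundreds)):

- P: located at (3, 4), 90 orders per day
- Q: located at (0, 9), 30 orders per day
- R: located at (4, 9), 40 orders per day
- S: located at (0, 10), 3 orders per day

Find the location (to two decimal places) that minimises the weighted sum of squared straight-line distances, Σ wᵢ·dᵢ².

(2.64, 6.26)

The minimiser of Σwᵢ‖p−pᵢ‖² is the weighted centroid p* = (Σwᵢpᵢ)/(Σwᵢ).
Σwᵢ = 163.
Σwᵢxᵢ = 90·3 + 30·0 + 40·4 + 3·0 = 430.
Σwᵢyᵢ = 90·4 + 30·9 + 40·9 + 3·10 = 1020.
x* = 430/163 = 2.64, y* = 1020/163 = 6.26.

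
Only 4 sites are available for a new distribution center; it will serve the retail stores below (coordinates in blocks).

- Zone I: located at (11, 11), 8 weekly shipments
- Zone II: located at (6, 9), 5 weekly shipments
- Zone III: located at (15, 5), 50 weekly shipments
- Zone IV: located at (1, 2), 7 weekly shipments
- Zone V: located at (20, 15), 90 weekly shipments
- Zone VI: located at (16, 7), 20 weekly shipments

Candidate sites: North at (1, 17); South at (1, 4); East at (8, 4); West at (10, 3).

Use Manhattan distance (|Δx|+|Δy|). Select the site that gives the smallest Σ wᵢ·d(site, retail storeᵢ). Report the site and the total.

Total weighted distance at each candidate:
  North (1, 17): total = 3988
  South (1, 4): total = 4010
  East (8, 4): total = 2868
  West (10, 3): total = 2722
Minimum is at West with total 2722 blocks.

West, total 2722 blocks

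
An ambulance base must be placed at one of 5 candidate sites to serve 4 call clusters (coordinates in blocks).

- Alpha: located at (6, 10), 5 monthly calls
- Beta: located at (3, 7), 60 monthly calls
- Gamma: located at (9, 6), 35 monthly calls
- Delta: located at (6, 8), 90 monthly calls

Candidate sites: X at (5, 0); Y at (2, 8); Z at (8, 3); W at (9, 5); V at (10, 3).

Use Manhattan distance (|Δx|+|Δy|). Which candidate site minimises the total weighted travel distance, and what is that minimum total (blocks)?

Total weighted distance at each candidate:
  X (5, 0): total = 1755
  Y (2, 8): total = 825
  Z (8, 3): total = 1355
  W (9, 5): total = 1095
  V (10, 3): total = 1665
Minimum is at Y with total 825 blocks.

Y, total 825 blocks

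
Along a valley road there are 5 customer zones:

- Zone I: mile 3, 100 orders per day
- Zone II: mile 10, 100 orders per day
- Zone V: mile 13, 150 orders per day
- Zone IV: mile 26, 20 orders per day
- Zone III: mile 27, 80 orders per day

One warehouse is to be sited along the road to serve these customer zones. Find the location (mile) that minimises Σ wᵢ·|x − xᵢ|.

x = 13

For a sum of weighted absolute distances on a line, the optimum is the weighted median (not the mean). Total weight W = 450; half-weight = 225.
Sort by position and accumulate weight:
  mile 3 (Zone I, w=100) → cum 100
  mile 10 (Zone II, w=100) → cum 200
  mile 13 (Zone V, w=150) → cum 350  ≥ 225 → median here
  mile 26 (Zone IV, w=20) → cum 370
  mile 27 (Zone III, w=80) → cum 450
Optimal location: mile 13.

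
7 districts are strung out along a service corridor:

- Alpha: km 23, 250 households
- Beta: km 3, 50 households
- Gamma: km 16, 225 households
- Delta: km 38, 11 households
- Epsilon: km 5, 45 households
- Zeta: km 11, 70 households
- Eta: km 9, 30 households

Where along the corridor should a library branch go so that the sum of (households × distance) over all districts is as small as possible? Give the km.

For a sum of weighted absolute distances on a line, the optimum is the weighted median (not the mean). Total weight W = 681; half-weight = 340.5.
Sort by position and accumulate weight:
  km 3 (Beta, w=50) → cum 50
  km 5 (Epsilon, w=45) → cum 95
  km 9 (Eta, w=30) → cum 125
  km 11 (Zeta, w=70) → cum 195
  km 16 (Gamma, w=225) → cum 420  ≥ 340.5 → median here
  km 23 (Alpha, w=250) → cum 670
  km 38 (Delta, w=11) → cum 681
Optimal location: km 16.

x = 16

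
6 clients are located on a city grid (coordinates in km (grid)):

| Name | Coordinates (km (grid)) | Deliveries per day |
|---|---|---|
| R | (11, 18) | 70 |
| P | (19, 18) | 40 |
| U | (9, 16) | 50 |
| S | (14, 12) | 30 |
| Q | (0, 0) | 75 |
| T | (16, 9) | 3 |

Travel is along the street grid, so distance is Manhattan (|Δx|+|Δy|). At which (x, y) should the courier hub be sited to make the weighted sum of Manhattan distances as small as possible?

Manhattan distance separates: Σwᵢ(|x−xᵢ|+|y−yᵢ|) = Σwᵢ|x−xᵢ| + Σwᵢ|y−yᵢ|, so x and y are optimised independently as 1-D weighted medians.
Total weight W = 268; half = 134.
x-coordinate, sorted with cumulative weight:
  x=0 (Q, w=75) cum 75
  x=9 (U, w=50) cum 125
  x=11 (R, w=70) cum 195  ← median
  x=14 (S, w=30) cum 225
  x=16 (T, w=3) cum 228
  x=19 (P, w=40) cum 268
⇒ x* = 11
y-coordinate, sorted with cumulative weight:
  y=0 (Q, w=75) cum 75
  y=9 (T, w=3) cum 78
  y=12 (S, w=30) cum 108
  y=16 (U, w=50) cum 158  ← median
  y=18 (R, w=70) cum 228
  y=18 (P, w=40) cum 268
⇒ y* = 16

(11, 16)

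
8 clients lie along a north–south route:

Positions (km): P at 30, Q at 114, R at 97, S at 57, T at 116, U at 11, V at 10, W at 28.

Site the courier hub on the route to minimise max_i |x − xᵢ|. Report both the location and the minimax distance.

location 63, max distance 53

The 1-center on a line is the midpoint of the two extreme points: leftmost at 10, rightmost at 116.
Optimal location = (10 + 116)/2 = 63; maximum distance = (116 − 10)/2 = 53.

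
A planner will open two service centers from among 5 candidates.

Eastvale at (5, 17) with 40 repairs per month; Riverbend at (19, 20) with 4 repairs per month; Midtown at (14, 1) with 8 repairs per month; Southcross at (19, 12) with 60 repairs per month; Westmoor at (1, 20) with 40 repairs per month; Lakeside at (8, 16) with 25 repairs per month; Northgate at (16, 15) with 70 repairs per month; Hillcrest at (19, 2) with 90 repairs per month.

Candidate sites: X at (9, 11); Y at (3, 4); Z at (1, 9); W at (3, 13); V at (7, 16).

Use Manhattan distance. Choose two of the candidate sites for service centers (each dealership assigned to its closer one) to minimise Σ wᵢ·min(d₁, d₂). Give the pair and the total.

{X, V}, total 3799

Evaluate every pair (each demand assigned to the nearer of the two):
  {X, V}: total = 3799
  {Y, V}: total = 4001
  {X, W}: total = 4086
  {X, Z}: total = 4326
  {X, Y}: total = 4468
  {Z, V}: total = 4687
  {Y, W}: total = 4694
  {W, V}: total = 4745
  {Z, W}: total = 5380
  {Y, Z}: total = 5848
Best pair: {X, V} with total 3799.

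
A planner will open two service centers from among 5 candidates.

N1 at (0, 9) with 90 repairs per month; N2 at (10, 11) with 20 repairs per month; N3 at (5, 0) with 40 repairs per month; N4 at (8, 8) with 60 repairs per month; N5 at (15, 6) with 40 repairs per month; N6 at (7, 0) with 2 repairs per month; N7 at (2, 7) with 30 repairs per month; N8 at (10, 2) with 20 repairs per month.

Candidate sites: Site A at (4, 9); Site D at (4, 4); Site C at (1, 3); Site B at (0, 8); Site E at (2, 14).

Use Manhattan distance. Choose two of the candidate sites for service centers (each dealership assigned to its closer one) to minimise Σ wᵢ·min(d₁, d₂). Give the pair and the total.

{Site D, Site B}, total 1814

Evaluate every pair (each demand assigned to the nearer of the two):
  {Site D, Site B}: total = 1814
  {Site A, Site D}: total = 1834
  {Site A, Site B}: total = 1884
  {Site A, Site C}: total = 1998
  {Site C, Site B}: total = 2098
  {Site A, Site E}: total = 2184
  {Site D, Site E}: total = 2374
  {Site D, Site C}: total = 2414
  {Site B, Site E}: total = 2430
  {Site C, Site E}: total = 2898
Best pair: {Site D, Site B} with total 1814.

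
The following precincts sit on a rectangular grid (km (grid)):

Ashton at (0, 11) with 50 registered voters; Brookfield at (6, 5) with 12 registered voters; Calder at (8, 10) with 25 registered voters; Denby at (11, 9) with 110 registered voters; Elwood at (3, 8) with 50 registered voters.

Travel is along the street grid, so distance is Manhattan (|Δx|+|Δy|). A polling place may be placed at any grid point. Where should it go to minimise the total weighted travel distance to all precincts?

(8, 9)

Manhattan distance separates: Σwᵢ(|x−xᵢ|+|y−yᵢ|) = Σwᵢ|x−xᵢ| + Σwᵢ|y−yᵢ|, so x and y are optimised independently as 1-D weighted medians.
Total weight W = 247; half = 123.5.
x-coordinate, sorted with cumulative weight:
  x=0 (Ashton, w=50) cum 50
  x=3 (Elwood, w=50) cum 100
  x=6 (Brookfield, w=12) cum 112
  x=8 (Calder, w=25) cum 137  ← median
  x=11 (Denby, w=110) cum 247
⇒ x* = 8
y-coordinate, sorted with cumulative weight:
  y=5 (Brookfield, w=12) cum 12
  y=8 (Elwood, w=50) cum 62
  y=9 (Denby, w=110) cum 172  ← median
  y=10 (Calder, w=25) cum 197
  y=11 (Ashton, w=50) cum 247
⇒ y* = 9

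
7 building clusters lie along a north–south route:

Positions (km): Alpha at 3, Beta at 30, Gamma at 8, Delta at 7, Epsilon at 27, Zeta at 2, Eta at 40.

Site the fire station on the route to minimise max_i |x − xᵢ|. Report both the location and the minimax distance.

location 21, max distance 19

The 1-center on a line is the midpoint of the two extreme points: leftmost at 2, rightmost at 40.
Optimal location = (2 + 40)/2 = 21; maximum distance = (40 − 2)/2 = 19.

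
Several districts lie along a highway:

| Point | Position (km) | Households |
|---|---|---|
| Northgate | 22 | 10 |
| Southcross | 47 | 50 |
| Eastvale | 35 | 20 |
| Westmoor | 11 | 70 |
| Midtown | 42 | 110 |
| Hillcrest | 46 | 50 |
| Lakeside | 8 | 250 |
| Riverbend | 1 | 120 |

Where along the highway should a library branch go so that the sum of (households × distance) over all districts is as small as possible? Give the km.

For a sum of weighted absolute distances on a line, the optimum is the weighted median (not the mean). Total weight W = 680; half-weight = 340.
Sort by position and accumulate weight:
  km 1 (Riverbend, w=120) → cum 120
  km 8 (Lakeside, w=250) → cum 370  ≥ 340 → median here
  km 11 (Westmoor, w=70) → cum 440
  km 22 (Northgate, w=10) → cum 450
  km 35 (Eastvale, w=20) → cum 470
  km 42 (Midtown, w=110) → cum 580
  km 46 (Hillcrest, w=50) → cum 630
  km 47 (Southcross, w=50) → cum 680
Optimal location: km 8.

x = 8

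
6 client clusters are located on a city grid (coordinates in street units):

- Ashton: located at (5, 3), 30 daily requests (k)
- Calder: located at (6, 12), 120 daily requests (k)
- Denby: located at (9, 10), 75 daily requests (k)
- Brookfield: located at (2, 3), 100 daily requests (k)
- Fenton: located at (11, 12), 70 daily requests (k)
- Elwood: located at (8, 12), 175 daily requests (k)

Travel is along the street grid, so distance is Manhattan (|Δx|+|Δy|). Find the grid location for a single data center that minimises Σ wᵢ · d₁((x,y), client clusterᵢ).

Manhattan distance separates: Σwᵢ(|x−xᵢ|+|y−yᵢ|) = Σwᵢ|x−xᵢ| + Σwᵢ|y−yᵢ|, so x and y are optimised independently as 1-D weighted medians.
Total weight W = 570; half = 285.
x-coordinate, sorted with cumulative weight:
  x=2 (Brookfield, w=100) cum 100
  x=5 (Ashton, w=30) cum 130
  x=6 (Calder, w=120) cum 250
  x=8 (Elwood, w=175) cum 425  ← median
  x=9 (Denby, w=75) cum 500
  x=11 (Fenton, w=70) cum 570
⇒ x* = 8
y-coordinate, sorted with cumulative weight:
  y=3 (Ashton, w=30) cum 30
  y=3 (Brookfield, w=100) cum 130
  y=10 (Denby, w=75) cum 205
  y=12 (Calder, w=120) cum 325  ← median
  y=12 (Fenton, w=70) cum 395
  y=12 (Elwood, w=175) cum 570
⇒ y* = 12

(8, 12)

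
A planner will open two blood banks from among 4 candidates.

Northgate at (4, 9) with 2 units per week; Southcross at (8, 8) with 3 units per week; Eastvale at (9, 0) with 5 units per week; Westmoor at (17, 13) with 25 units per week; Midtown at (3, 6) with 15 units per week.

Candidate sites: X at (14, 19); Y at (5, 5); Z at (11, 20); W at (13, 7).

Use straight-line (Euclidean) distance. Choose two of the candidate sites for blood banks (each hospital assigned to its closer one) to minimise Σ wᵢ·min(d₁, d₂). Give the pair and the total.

{X, Y}, total 254.2

Evaluate every pair (each demand assigned to the nearer of the two):
  {X, Y}: total = 254.2
  {Y, W}: total = 266.8
  {Y, Z}: total = 317.0
  {X, W}: total = 392.5
  {Z, W}: total = 405.1
  {X, Z}: total = 571.0
Best pair: {X, Y} with total 254.2.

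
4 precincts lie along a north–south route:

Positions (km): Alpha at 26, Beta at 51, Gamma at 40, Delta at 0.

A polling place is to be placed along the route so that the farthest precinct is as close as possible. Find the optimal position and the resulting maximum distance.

The 1-center on a line is the midpoint of the two extreme points: leftmost at 0, rightmost at 51.
Optimal location = (0 + 51)/2 = 25.5; maximum distance = (51 − 0)/2 = 25.5.

location 25.5, max distance 25.5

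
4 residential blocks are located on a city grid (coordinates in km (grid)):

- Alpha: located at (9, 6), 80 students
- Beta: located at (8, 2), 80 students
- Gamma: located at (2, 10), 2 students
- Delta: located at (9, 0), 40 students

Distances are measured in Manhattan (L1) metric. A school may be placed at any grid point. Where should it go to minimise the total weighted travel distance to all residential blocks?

(9, 2)

Manhattan distance separates: Σwᵢ(|x−xᵢ|+|y−yᵢ|) = Σwᵢ|x−xᵢ| + Σwᵢ|y−yᵢ|, so x and y are optimised independently as 1-D weighted medians.
Total weight W = 202; half = 101.
x-coordinate, sorted with cumulative weight:
  x=2 (Gamma, w=2) cum 2
  x=8 (Beta, w=80) cum 82
  x=9 (Alpha, w=80) cum 162  ← median
  x=9 (Delta, w=40) cum 202
⇒ x* = 9
y-coordinate, sorted with cumulative weight:
  y=0 (Delta, w=40) cum 40
  y=2 (Beta, w=80) cum 120  ← median
  y=6 (Alpha, w=80) cum 200
  y=10 (Gamma, w=2) cum 202
⇒ y* = 2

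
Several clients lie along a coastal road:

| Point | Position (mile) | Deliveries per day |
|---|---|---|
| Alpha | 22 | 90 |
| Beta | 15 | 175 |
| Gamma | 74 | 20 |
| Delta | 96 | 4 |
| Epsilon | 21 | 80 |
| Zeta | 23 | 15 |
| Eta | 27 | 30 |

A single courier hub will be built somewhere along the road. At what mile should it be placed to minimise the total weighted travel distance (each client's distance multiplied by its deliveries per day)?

For a sum of weighted absolute distances on a line, the optimum is the weighted median (not the mean). Total weight W = 414; half-weight = 207.
Sort by position and accumulate weight:
  mile 15 (Beta, w=175) → cum 175
  mile 21 (Epsilon, w=80) → cum 255  ≥ 207 → median here
  mile 22 (Alpha, w=90) → cum 345
  mile 23 (Zeta, w=15) → cum 360
  mile 27 (Eta, w=30) → cum 390
  mile 74 (Gamma, w=20) → cum 410
  mile 96 (Delta, w=4) → cum 414
Optimal location: mile 21.

x = 21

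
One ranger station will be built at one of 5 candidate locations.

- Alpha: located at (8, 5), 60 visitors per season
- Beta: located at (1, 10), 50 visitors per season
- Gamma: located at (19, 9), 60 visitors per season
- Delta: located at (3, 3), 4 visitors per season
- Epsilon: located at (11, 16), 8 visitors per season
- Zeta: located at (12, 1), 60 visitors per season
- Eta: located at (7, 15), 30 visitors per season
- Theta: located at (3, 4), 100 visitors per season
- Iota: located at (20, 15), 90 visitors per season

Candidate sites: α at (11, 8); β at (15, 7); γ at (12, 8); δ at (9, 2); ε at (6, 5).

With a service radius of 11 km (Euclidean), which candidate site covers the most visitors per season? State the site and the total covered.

Coverage radius r = 11 km; a point is covered iff (Δx)²+(Δy)² ≤ 11² = 121.
  α (11, 8): covers {Alpha, Beta, Gamma, Delta, Epsilon, Zeta, Eta, Theta} → 372
  β (15, 7): covers {Alpha, Gamma, Epsilon, Zeta, Iota} → 278
  γ (12, 8): covers {Alpha, Gamma, Delta, Epsilon, Zeta, Eta, Theta, Iota} → 412
  δ (9, 2): covers {Alpha, Delta, Zeta, Theta} → 224
  ε (6, 5): covers {Alpha, Beta, Delta, Zeta, Eta, Theta} → 304
Maximum coverage at γ: 412 visitors per season.

γ, covering 412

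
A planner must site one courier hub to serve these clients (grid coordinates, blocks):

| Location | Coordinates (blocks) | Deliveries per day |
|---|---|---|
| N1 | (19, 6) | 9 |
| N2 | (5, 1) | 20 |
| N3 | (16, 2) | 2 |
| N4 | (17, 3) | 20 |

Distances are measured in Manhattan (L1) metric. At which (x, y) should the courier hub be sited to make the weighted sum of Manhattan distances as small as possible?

(17, 3)

Manhattan distance separates: Σwᵢ(|x−xᵢ|+|y−yᵢ|) = Σwᵢ|x−xᵢ| + Σwᵢ|y−yᵢ|, so x and y are optimised independently as 1-D weighted medians.
Total weight W = 51; half = 25.5.
x-coordinate, sorted with cumulative weight:
  x=5 (N2, w=20) cum 20
  x=16 (N3, w=2) cum 22
  x=17 (N4, w=20) cum 42  ← median
  x=19 (N1, w=9) cum 51
⇒ x* = 17
y-coordinate, sorted with cumulative weight:
  y=1 (N2, w=20) cum 20
  y=2 (N3, w=2) cum 22
  y=3 (N4, w=20) cum 42  ← median
  y=6 (N1, w=9) cum 51
⇒ y* = 3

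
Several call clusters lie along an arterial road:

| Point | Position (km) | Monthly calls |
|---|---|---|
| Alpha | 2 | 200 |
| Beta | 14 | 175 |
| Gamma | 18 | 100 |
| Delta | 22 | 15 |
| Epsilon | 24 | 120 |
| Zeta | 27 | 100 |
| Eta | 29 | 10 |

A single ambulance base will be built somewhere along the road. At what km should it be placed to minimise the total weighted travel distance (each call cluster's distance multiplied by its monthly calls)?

For a sum of weighted absolute distances on a line, the optimum is the weighted median (not the mean). Total weight W = 720; half-weight = 360.
Sort by position and accumulate weight:
  km 2 (Alpha, w=200) → cum 200
  km 14 (Beta, w=175) → cum 375  ≥ 360 → median here
  km 18 (Gamma, w=100) → cum 475
  km 22 (Delta, w=15) → cum 490
  km 24 (Epsilon, w=120) → cum 610
  km 27 (Zeta, w=100) → cum 710
  km 29 (Eta, w=10) → cum 720
Optimal location: km 14.

x = 14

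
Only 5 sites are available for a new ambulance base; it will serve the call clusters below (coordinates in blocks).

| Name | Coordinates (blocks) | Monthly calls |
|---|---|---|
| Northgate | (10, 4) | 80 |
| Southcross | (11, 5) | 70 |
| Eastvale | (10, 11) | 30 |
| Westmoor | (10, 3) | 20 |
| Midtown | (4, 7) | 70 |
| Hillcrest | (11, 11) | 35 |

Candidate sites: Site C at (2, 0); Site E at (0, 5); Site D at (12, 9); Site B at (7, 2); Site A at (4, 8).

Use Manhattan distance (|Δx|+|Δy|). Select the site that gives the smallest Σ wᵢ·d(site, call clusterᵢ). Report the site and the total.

Site D, total 1995 blocks

Total weighted distance at each candidate:
  Site C (2, 0): total = 4060
  Site E (0, 5): total = 3385
  Site D (12, 9): total = 1995
  Site B (7, 2): total = 2345
  Site A (4, 8): total = 2410
Minimum is at Site D with total 1995 blocks.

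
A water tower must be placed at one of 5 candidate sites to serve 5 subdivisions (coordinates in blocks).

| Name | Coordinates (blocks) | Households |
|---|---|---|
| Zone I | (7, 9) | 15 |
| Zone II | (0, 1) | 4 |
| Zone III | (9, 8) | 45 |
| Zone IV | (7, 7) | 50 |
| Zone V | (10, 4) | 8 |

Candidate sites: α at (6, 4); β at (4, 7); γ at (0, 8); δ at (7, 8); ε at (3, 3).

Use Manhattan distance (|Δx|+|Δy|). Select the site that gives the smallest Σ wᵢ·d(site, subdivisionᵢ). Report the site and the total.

δ, total 267 blocks

Total weighted distance at each candidate:
  α (6, 4): total = 673
  β (4, 7): total = 607
  γ (0, 8): total = 1065
  δ (7, 8): total = 267
  ε (3, 3): total = 1129
Minimum is at δ with total 267 blocks.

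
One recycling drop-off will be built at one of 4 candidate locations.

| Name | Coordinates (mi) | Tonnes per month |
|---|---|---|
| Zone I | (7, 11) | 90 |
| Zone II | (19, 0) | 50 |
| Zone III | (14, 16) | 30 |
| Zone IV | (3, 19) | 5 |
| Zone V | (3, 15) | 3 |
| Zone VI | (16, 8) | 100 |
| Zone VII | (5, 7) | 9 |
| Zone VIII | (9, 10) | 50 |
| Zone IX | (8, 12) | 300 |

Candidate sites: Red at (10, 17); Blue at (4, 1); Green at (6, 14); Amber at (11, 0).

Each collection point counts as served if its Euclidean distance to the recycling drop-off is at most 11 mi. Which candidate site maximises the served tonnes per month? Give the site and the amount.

Red, covering 578

Coverage radius r = 11 mi; a point is covered iff (Δx)²+(Δy)² ≤ 11² = 121.
  Red (10, 17): covers {Zone I, Zone III, Zone IV, Zone V, Zone VI, Zone VIII, Zone IX} → 578
  Blue (4, 1): covers {Zone I, Zone VII, Zone VIII} → 149
  Green (6, 14): covers {Zone I, Zone III, Zone IV, Zone V, Zone VII, Zone VIII, Zone IX} → 487
  Amber (11, 0): covers {Zone II, Zone VI, Zone VII, Zone VIII} → 209
Maximum coverage at Red: 578 tonnes per month.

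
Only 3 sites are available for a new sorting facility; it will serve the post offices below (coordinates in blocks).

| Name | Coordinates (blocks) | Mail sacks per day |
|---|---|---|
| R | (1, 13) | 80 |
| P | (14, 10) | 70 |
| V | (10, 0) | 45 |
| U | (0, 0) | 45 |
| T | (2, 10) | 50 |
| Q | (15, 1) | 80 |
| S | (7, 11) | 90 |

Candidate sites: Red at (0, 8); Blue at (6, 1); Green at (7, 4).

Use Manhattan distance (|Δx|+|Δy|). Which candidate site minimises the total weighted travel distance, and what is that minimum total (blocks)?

Green, total 4980 blocks

Total weighted distance at each candidate:
  Red (0, 8): total = 5630
  Blue (6, 1): total = 5450
  Green (7, 4): total = 4980
Minimum is at Green with total 4980 blocks.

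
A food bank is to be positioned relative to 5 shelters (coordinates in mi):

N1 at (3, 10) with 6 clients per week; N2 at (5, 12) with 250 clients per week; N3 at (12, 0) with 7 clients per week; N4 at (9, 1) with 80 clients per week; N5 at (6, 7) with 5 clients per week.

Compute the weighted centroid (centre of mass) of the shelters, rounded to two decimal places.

The minimiser of Σwᵢ‖p−pᵢ‖² is the weighted centroid p* = (Σwᵢpᵢ)/(Σwᵢ).
Σwᵢ = 348.
Σwᵢxᵢ = 6·3 + 250·5 + 7·12 + 80·9 + 5·6 = 2102.
Σwᵢyᵢ = 6·10 + 250·12 + 7·0 + 80·1 + 5·7 = 3175.
x* = 2102/348 = 6.04, y* = 3175/348 = 9.12.

(6.04, 9.12)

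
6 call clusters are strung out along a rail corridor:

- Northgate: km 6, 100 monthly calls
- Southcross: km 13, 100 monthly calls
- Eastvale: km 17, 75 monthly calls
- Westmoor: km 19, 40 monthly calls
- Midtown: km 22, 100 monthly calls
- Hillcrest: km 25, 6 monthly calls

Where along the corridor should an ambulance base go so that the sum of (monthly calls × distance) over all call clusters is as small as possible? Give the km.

x = 17

For a sum of weighted absolute distances on a line, the optimum is the weighted median (not the mean). Total weight W = 421; half-weight = 210.5.
Sort by position and accumulate weight:
  km 6 (Northgate, w=100) → cum 100
  km 13 (Southcross, w=100) → cum 200
  km 17 (Eastvale, w=75) → cum 275  ≥ 210.5 → median here
  km 19 (Westmoor, w=40) → cum 315
  km 22 (Midtown, w=100) → cum 415
  km 25 (Hillcrest, w=6) → cum 421
Optimal location: km 17.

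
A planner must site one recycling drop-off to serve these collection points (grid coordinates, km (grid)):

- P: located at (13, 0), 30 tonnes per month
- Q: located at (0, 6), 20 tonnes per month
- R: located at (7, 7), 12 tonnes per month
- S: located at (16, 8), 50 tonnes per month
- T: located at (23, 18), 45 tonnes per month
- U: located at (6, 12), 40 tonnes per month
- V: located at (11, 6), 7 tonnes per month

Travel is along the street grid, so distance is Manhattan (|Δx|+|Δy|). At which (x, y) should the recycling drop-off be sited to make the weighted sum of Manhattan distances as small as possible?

Manhattan distance separates: Σwᵢ(|x−xᵢ|+|y−yᵢ|) = Σwᵢ|x−xᵢ| + Σwᵢ|y−yᵢ|, so x and y are optimised independently as 1-D weighted medians.
Total weight W = 204; half = 102.
x-coordinate, sorted with cumulative weight:
  x=0 (Q, w=20) cum 20
  x=6 (U, w=40) cum 60
  x=7 (R, w=12) cum 72
  x=11 (V, w=7) cum 79
  x=13 (P, w=30) cum 109  ← median
  x=16 (S, w=50) cum 159
  x=23 (T, w=45) cum 204
⇒ x* = 13
y-coordinate, sorted with cumulative weight:
  y=0 (P, w=30) cum 30
  y=6 (Q, w=20) cum 50
  y=6 (V, w=7) cum 57
  y=7 (R, w=12) cum 69
  y=8 (S, w=50) cum 119  ← median
  y=12 (U, w=40) cum 159
  y=18 (T, w=45) cum 204
⇒ y* = 8

(13, 8)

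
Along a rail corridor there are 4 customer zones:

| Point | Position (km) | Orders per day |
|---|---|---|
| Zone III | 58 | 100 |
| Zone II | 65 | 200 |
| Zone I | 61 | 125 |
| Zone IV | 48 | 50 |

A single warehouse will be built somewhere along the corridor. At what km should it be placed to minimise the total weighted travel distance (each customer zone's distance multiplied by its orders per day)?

x = 61

For a sum of weighted absolute distances on a line, the optimum is the weighted median (not the mean). Total weight W = 475; half-weight = 237.5.
Sort by position and accumulate weight:
  km 48 (Zone IV, w=50) → cum 50
  km 58 (Zone III, w=100) → cum 150
  km 61 (Zone I, w=125) → cum 275  ≥ 237.5 → median here
  km 65 (Zone II, w=200) → cum 475
Optimal location: km 61.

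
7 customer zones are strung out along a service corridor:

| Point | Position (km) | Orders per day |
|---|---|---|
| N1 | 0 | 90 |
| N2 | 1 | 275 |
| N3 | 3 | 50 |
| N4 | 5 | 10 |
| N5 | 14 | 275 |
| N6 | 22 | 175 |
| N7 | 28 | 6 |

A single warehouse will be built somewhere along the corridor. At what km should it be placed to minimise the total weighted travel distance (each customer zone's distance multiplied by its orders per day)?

x = 14

For a sum of weighted absolute distances on a line, the optimum is the weighted median (not the mean). Total weight W = 881; half-weight = 440.5.
Sort by position and accumulate weight:
  km 0 (N1, w=90) → cum 90
  km 1 (N2, w=275) → cum 365
  km 3 (N3, w=50) → cum 415
  km 5 (N4, w=10) → cum 425
  km 14 (N5, w=275) → cum 700  ≥ 440.5 → median here
  km 22 (N6, w=175) → cum 875
  km 28 (N7, w=6) → cum 881
Optimal location: km 14.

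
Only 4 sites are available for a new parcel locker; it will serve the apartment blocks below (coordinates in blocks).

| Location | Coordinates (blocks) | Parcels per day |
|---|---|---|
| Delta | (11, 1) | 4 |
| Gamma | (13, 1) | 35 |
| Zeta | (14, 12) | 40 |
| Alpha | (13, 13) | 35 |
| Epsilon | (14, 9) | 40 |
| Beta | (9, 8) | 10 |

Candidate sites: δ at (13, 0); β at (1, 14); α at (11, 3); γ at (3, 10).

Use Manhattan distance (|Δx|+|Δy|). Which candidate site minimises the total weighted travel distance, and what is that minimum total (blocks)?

Total weighted distance at each candidate:
  δ (13, 0): total = 1542
  β (1, 14): total = 2882
  α (11, 3): total = 1478
  γ (3, 10): total = 2268
Minimum is at α with total 1478 blocks.

α, total 1478 blocks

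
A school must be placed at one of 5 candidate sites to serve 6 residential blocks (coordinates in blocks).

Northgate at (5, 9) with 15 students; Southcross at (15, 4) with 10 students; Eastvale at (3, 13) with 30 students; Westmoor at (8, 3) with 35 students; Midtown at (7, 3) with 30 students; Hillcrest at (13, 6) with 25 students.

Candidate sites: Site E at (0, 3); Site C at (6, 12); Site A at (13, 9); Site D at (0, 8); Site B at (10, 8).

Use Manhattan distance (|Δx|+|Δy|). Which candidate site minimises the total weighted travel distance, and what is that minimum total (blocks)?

Total weighted distance at each candidate:
  Site E (0, 3): total = 1605
  Site C (6, 12): total = 1360
  Site A (13, 9): total = 1430
  Site D (0, 8): total = 1710
  Site B (10, 8): total = 1150
Minimum is at Site B with total 1150 blocks.

Site B, total 1150 blocks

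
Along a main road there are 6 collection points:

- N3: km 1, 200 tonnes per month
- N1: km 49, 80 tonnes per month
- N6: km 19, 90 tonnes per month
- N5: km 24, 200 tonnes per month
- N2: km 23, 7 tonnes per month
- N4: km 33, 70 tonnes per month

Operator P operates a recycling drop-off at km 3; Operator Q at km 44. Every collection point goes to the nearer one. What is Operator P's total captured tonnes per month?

297

The indifferent point is the midpoint (3+44)/2 = 23.5; collection points left of it (closer to Operator P at 3) go to Operator P, those right go to Operator Q.
  N3 at 1 (w=200) → Operator P
  N6 at 19 (w=90) → Operator P
  N2 at 23 (w=7) → Operator P
  N5 at 24 (w=200) → Operator Q
  N4 at 33 (w=70) → Operator Q
  N1 at 49 (w=80) → Operator Q
Operator P captures 297; Operator Q captures 350.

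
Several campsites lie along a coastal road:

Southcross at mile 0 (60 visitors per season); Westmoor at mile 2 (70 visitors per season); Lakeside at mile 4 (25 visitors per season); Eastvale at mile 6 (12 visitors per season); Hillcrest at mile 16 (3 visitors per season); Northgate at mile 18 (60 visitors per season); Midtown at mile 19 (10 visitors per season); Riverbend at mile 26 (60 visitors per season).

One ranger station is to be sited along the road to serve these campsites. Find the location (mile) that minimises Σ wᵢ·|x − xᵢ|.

x = 4

For a sum of weighted absolute distances on a line, the optimum is the weighted median (not the mean). Total weight W = 300; half-weight = 150.
Sort by position and accumulate weight:
  mile 0 (Southcross, w=60) → cum 60
  mile 2 (Westmoor, w=70) → cum 130
  mile 4 (Lakeside, w=25) → cum 155  ≥ 150 → median here
  mile 6 (Eastvale, w=12) → cum 167
  mile 16 (Hillcrest, w=3) → cum 170
  mile 18 (Northgate, w=60) → cum 230
  mile 19 (Midtown, w=10) → cum 240
  mile 26 (Riverbend, w=60) → cum 300
Optimal location: mile 4.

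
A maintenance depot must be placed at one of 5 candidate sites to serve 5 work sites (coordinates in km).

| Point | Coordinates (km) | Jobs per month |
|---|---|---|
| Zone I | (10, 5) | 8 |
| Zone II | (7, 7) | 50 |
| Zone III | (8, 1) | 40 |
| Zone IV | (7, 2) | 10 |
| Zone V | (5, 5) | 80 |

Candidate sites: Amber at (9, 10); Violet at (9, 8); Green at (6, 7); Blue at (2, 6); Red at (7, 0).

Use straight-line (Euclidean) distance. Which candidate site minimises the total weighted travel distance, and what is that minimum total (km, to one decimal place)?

Total weighted distance at each candidate:
  Amber (9, 10): total = 1178.0
  Violet (9, 8): total = 883.2
  Green (6, 7): total = 568.6
  Blue (2, 6): total = 948.9
  Red (7, 0): total = 904.0
Minimum is at Green with total 568.6 km.

Green, total 568.6 km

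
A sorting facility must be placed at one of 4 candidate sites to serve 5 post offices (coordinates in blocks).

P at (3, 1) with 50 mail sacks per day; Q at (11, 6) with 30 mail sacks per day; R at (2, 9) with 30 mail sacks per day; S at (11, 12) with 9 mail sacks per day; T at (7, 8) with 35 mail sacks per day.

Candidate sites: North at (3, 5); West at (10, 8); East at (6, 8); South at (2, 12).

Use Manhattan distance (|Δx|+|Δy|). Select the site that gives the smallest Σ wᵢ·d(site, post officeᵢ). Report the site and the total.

East, total 976 blocks

Total weighted distance at each candidate:
  North (3, 5): total = 1000
  West (10, 8): total = 1210
  East (6, 8): total = 976
  South (2, 12): total = 1536
Minimum is at East with total 976 blocks.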